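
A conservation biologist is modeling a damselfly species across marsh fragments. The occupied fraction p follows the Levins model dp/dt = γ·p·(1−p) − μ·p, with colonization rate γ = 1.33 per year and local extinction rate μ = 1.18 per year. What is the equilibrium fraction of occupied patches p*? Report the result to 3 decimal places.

0.113

Setting dp/dt = 0 and dividing through by p* gives γ·(1−p*) = μ.
So p* = 1 − μ/γ = 1 − 1.18/1.33 = 1 − 0.8872 = 0.1128.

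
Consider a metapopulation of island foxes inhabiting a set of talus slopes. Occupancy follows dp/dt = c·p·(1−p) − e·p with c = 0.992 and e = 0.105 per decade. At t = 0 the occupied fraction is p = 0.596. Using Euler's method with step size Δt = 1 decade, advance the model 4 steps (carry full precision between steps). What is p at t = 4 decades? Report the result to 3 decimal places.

0.894

Update rule: p ← p + [c·p·(1−p) − e·p]·Δt with Δt = 1.
t = 1: p = 0.59600 + (+0.17628) = 0.77228
t = 2: p = 0.77228 + (+0.09337) = 0.86565
t = 3: p = 0.86565 + (+0.02448) = 0.89013
t = 4: p = 0.89013 + (+0.00356) = 0.89368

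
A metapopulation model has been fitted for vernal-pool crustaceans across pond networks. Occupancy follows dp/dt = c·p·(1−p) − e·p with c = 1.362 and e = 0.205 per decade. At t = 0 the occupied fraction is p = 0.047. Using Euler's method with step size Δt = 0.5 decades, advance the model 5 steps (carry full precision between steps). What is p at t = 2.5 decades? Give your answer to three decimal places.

Update rule: p ← p + [c·p·(1−p) − e·p]·Δt with Δt = 0.5.
p: 0.04700 → 0.07269  (Δp = +0.02569)
p: 0.07269 → 0.11114  (Δp = +0.03845)
p: 0.11114 → 0.16702  (Δp = +0.05588)
p: 0.16702 → 0.24464  (Δp = +0.07762)
p: 0.24464 → 0.34541  (Δp = +0.10077)

0.345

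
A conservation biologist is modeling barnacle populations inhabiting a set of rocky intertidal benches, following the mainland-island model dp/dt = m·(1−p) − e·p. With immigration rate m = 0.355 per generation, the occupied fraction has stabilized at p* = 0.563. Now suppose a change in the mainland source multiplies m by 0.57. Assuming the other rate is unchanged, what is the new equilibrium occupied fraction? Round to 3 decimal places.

0.423

Balance m(1−p*) = e·p* gives e = m(1−p*)/p* = 0.355×0.43700/0.56300 = 0.27555.
New p* = m/(m+e) = 0.20235/(0.20235+0.27555) = 0.42341.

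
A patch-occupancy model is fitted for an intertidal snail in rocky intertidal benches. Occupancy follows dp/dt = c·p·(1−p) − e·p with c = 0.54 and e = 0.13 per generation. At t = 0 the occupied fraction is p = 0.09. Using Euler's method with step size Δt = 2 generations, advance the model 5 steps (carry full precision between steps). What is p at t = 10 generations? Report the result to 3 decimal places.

Update rule: p ← p + [c·p·(1−p) − e·p]·Δt with Δt = 2.
  1  |  dp/dt·Δt = +0.065052  |  p_1 = 0.155052
  2  |  dp/dt·Δt = +0.101178  |  p_2 = 0.256230
  3  |  dp/dt·Δt = +0.139203  |  p_3 = 0.395433
  4  |  dp/dt·Δt = +0.155378  |  p_4 = 0.550811
  5  |  dp/dt·Δt = +0.124001  |  p_5 = 0.674812

0.675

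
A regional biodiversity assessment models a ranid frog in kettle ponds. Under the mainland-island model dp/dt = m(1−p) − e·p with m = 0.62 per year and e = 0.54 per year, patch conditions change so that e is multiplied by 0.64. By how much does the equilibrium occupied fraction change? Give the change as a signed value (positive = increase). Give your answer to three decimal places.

Before: p* = 0.62/(0.62+0.54) = 0.5345.
After: m = 0.62, e = 0.3456; p* = 0.62/0.9656 = 0.6421.
Δp* = 0.6421 − 0.5345 = +0.1076.

0.108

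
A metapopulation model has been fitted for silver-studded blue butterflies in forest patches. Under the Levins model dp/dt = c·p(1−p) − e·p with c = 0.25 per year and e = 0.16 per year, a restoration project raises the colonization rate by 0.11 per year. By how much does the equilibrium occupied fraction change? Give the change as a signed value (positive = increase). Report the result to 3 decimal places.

0.196

Before: p* = 1 − 0.16/0.25 = 0.3600.
After the change, c = 0.36, e = 0.16, so p* = 1 − 0.16/0.36 = 0.5556.
Δp* = 0.5556 − 0.3600 = +0.1956.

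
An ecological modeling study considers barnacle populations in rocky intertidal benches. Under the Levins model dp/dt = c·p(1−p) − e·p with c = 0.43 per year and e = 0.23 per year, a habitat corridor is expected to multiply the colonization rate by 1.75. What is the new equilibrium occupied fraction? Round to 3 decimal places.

0.694

Before: p* = 1 − 0.23/0.43 = 0.4651.
After the change, c = 0.7525, e = 0.23, so p* = 1 − 0.23/0.7525 = 0.6944.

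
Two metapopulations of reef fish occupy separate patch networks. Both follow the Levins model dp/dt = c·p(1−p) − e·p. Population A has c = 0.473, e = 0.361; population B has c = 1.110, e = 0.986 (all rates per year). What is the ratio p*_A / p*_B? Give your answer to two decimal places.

A: p*_A = 1 − 0.361/0.473 = 0.2368.
B: p*_B = 1 − 0.986/1.110 = 0.1117.
p*_A / p*_B = 0.2368/0.1117 = 2.1196.

2.12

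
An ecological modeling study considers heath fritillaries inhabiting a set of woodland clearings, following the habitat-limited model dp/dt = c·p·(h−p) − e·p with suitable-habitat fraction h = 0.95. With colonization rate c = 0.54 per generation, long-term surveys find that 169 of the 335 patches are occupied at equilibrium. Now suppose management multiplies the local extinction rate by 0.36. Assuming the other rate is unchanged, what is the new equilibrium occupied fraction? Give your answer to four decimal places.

0.7896

Observed p* = 169/335 = 0.50448.
Balance c(h−p*) = e gives e = 0.54×(0.95 − 0.50448) = 0.24058.
New p* = 0.95 − e/c = 0.95 − 0.08661/0.54000 = 0.78961.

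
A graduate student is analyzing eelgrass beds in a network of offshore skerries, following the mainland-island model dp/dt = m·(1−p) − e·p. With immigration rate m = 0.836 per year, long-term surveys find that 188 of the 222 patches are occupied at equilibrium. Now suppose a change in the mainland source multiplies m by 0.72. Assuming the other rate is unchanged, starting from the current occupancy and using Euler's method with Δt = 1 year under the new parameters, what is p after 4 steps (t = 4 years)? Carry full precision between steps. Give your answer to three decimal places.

0.799

Observed p* = 188/222 = 0.84685.
Balance m(1−p*) = e·p* gives e = m(1−p*)/p* = 0.836×0.15315/0.84685 = 0.15119.
Starting from p₀ = 0.84685; update p ← p + (dp/dt)·Δt with the new parameters.
  1  |  dp/dt·Δt = -0.035850  |  p_1 = 0.810997
  2  |  dp/dt·Δt = -0.008851  |  p_2 = 0.802146
  3  |  dp/dt·Δt = -0.002185  |  p_3 = 0.799961
  4  |  dp/dt·Δt = -0.000540  |  p_4 = 0.799421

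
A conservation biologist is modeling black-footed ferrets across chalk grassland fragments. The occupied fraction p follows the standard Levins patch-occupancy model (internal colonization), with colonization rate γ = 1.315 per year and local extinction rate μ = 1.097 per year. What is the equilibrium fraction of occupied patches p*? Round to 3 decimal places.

At equilibrium, colonization balances extinction: γ·p*·(1−p*) = μ·p*.
So p* = 1 − μ/γ = 1 − 1.097/1.315 = 1 − 0.8342 = 0.1658.

0.166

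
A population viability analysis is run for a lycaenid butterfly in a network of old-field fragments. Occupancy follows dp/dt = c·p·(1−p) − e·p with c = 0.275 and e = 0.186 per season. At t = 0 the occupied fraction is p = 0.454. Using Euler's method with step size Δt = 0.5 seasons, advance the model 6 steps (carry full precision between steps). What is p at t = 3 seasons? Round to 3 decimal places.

0.414

Update rule: p ← p + [c·p·(1−p) − e·p]·Δt with Δt = 0.5.
  1  |  dp/dt·Δt = -0.008138  |  p_1 = 0.445862
  2  |  dp/dt·Δt = -0.007493  |  p_2 = 0.438369
  3  |  dp/dt·Δt = -0.006916  |  p_3 = 0.431453
  4  |  dp/dt·Δt = -0.006396  |  p_4 = 0.425057
  5  |  dp/dt·Δt = -0.005928  |  p_5 = 0.419130
  6  |  dp/dt·Δt = -0.005503  |  p_6 = 0.413626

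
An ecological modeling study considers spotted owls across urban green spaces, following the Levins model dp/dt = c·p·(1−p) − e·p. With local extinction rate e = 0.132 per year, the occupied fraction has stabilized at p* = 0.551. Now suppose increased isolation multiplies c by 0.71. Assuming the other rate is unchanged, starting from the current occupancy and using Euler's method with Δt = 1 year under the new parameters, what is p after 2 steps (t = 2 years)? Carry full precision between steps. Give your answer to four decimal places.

Balance c(1−p*) = e gives c = e/(1 − 0.55100) = 0.132/0.44900 = 0.29399.
Starting from p₀ = 0.55100; update p ← p + (dp/dt)·Δt with the new parameters.
t = 1: p = 0.55100 + (-0.02109) = 0.52991
t = 2: p = 0.52991 + (-0.01795) = 0.51196

0.5120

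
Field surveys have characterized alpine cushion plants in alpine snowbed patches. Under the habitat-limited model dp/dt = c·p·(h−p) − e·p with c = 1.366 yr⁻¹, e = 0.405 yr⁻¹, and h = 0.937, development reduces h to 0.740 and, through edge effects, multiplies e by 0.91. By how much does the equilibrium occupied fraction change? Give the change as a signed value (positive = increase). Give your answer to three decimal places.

Before: p* = h − e/c = 0.937 − 0.405/1.366 = 0.937 − 0.2965 = 0.6405.
After: c = 1.366, e = 0.36855, h = 0.740; p* = 0.740 − 0.36855/1.366 = 0.4702.
Δp* = 0.4702 − 0.6405 = -0.1703.

-0.170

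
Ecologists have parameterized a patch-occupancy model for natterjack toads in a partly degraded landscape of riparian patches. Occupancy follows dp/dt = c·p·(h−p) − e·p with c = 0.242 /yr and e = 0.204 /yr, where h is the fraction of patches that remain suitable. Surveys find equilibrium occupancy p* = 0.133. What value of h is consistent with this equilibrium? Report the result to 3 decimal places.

0.976

At equilibrium c(h−p*) = e, so h = p* + e/c.
h = 0.133 + 0.204/0.242 = 0.133 + 0.8430 = 0.9760.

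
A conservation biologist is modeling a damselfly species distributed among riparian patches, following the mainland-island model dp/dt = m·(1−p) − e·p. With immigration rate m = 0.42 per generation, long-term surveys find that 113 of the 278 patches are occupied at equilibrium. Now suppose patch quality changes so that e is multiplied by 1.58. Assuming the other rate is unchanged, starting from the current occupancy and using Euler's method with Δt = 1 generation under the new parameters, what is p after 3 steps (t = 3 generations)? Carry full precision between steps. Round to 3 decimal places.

0.296

Observed p* = 113/278 = 0.40647.
Balance m(1−p*) = e·p* gives e = m(1−p*)/p* = 0.42×0.59353/0.40647 = 0.61327.
Starting from p₀ = 0.40647; update p ← p + (dp/dt)·Δt with the new parameters.
p: 0.40647 → 0.26189  (Δp = -0.14458)
p: 0.26189 → 0.31813  (Δp = +0.05624)
p: 0.31813 → 0.29626  (Δp = -0.02188)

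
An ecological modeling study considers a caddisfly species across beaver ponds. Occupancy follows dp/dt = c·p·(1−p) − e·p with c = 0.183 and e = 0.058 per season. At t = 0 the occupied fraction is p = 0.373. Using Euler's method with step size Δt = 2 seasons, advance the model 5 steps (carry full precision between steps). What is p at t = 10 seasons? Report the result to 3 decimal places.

0.558

Update rule: p ← p + [c·p·(1−p) − e·p]·Δt with Δt = 2.
  1  |  dp/dt·Δt = +0.042329  |  p_1 = 0.415329
  2  |  dp/dt·Δt = +0.040698  |  p_2 = 0.456027
  3  |  dp/dt·Δt = +0.037893  |  p_3 = 0.493920
  4  |  dp/dt·Δt = +0.034192  |  p_4 = 0.528112
  5  |  dp/dt·Δt = +0.029950  |  p_5 = 0.558061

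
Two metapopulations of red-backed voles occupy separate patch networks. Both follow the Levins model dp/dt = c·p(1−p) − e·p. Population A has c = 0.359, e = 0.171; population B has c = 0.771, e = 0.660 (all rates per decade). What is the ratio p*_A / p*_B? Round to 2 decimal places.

3.64

A: p*_A = 1 − 0.171/0.359 = 0.5237.
B: p*_B = 1 − 0.660/0.771 = 0.1440.
p*_A / p*_B = 0.5237/0.1440 = 3.6374.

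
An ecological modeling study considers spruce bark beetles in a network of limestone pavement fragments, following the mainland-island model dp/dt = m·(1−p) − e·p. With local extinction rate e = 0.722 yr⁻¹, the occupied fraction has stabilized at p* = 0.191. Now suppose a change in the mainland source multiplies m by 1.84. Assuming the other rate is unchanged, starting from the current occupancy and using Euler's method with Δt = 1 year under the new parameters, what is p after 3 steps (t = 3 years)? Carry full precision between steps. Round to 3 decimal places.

0.303

Balance m(1−p*) = e·p* gives m = e·p*/(1−p*) = 0.722×0.19100/0.80900 = 0.17046.
Starting from p₀ = 0.19100; update p ← p + (dp/dt)·Δt with the new parameters.
  1  |  dp/dt·Δt = +0.115838  |  p_1 = 0.306838
  2  |  dp/dt·Δt = -0.004129  |  p_2 = 0.302709
  3  |  dp/dt·Δt = +0.000147  |  p_3 = 0.302856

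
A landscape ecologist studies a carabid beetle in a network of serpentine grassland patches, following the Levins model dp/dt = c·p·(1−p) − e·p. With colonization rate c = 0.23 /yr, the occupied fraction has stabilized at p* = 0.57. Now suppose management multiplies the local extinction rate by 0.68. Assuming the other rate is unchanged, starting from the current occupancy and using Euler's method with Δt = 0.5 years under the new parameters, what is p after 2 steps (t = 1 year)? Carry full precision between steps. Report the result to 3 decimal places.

0.588

Balance c(1−p*) = e gives e = 0.23×(1 − 0.57000) = 0.09890.
Starting from p₀ = 0.57000; update p ← p + (dp/dt)·Δt with the new parameters.
step 1: Δp = +0.00902, p = 0.57902
step 2: Δp = +0.00856, p = 0.58758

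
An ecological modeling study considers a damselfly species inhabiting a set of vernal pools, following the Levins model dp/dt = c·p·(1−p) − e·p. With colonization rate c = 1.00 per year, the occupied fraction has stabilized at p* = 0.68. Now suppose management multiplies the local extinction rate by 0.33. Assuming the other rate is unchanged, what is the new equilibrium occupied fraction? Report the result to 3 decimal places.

Balance c(1−p*) = e gives e = 1.00×(1 − 0.68000) = 0.32000.
New p* = 1 − e/c = 1 − 0.10560/1.00000 = 0.89440.

0.894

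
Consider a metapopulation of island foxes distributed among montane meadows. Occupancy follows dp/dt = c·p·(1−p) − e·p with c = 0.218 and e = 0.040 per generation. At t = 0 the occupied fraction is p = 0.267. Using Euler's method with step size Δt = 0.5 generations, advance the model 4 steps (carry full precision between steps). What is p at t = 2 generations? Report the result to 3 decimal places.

Update rule: p ← p + [c·p·(1−p) − e·p]·Δt with Δt = 0.5.
step 1: Δp = +0.01599, p = 0.28299
step 2: Δp = +0.01646, p = 0.29945
step 3: Δp = +0.01688, p = 0.31633
step 4: Δp = +0.01725, p = 0.33357

0.334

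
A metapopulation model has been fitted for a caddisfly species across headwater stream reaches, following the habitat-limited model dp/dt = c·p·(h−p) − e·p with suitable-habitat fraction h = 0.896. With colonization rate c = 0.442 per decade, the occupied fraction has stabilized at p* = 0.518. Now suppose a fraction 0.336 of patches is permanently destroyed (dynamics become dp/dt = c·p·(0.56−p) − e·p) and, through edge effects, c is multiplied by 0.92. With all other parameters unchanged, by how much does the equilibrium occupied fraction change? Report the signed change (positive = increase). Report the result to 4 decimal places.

-0.3689

Balance c(h−p*) = e gives e = 0.442×(0.896 − 0.51800) = 0.16708.
New p* = 0.56 − e/c = 0.56 − 0.16708/0.40664 = 0.14912.
Δp* = 0.14912 − 0.51800 = -0.36888.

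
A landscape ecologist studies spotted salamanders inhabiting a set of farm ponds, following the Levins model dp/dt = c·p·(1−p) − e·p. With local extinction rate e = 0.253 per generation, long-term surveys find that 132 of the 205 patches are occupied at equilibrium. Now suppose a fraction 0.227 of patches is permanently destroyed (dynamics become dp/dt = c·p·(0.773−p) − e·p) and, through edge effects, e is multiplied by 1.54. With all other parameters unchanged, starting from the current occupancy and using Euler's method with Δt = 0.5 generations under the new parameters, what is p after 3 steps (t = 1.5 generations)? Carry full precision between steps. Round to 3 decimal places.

Observed p* = 132/205 = 0.64390.
Balance c(1−p*) = e gives c = e/(1 − 0.64390) = 0.253/0.35610 = 0.71048.
Starting from p₀ = 0.64390; update p ← p + (dp/dt)·Δt with the new parameters.
  1  |  dp/dt·Δt = -0.095909  |  p_1 = 0.547994
  2  |  dp/dt·Δt = -0.062953  |  p_2 = 0.485041
  3  |  dp/dt·Δt = -0.044874  |  p_3 = 0.440167

0.440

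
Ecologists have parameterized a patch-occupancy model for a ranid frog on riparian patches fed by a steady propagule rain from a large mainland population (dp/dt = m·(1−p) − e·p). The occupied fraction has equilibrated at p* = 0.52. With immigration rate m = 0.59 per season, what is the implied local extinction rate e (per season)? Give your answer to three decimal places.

0.545

At equilibrium m(1−p*) = e·p*, so e = m(1−p*)/p*.
e = 0.59 × 0.4800 / 0.52 = 0.5446.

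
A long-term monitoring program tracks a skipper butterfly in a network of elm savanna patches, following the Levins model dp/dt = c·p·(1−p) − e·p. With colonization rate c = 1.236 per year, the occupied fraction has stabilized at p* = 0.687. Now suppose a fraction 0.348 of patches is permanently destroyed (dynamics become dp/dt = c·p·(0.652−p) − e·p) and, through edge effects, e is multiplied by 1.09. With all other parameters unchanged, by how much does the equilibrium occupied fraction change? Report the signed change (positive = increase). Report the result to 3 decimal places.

Balance c(1−p*) = e gives e = 1.236×(1 − 0.68700) = 0.38687.
New p* = 0.652 − e/c = 0.652 − 0.42169/1.23600 = 0.31083.
Δp* = 0.31083 − 0.68700 = -0.37617.

-0.376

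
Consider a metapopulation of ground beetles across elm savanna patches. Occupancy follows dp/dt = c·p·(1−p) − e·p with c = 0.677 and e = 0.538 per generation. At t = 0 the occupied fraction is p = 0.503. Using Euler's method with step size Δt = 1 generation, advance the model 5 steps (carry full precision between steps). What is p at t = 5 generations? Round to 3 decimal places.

Update rule: p ← p + [c·p·(1−p) − e·p]·Δt with Δt = 1.
step 1: Δp = -0.10137, p = 0.40163
step 2: Δp = -0.05338, p = 0.34825
step 3: Δp = -0.03370, p = 0.31455
step 4: Δp = -0.02326, p = 0.29129
step 5: Δp = -0.01695, p = 0.27434

0.274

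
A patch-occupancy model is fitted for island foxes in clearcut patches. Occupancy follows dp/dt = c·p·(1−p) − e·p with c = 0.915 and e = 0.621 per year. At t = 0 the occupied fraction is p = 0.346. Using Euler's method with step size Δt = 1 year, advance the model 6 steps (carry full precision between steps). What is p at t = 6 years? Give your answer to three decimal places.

0.324

Update rule: p ← p + [c·p·(1−p) − e·p]·Δt with Δt = 1.
  1  |  dp/dt·Δt = -0.007816  |  p_1 = 0.338184
  2  |  dp/dt·Δt = -0.005221  |  p_2 = 0.332963
  3  |  dp/dt·Δt = -0.003550  |  p_3 = 0.329413
  4  |  dp/dt·Δt = -0.002442  |  p_4 = 0.326971
  5  |  dp/dt·Δt = -0.001693  |  p_5 = 0.325278
  6  |  dp/dt·Δt = -0.001181  |  p_6 = 0.324097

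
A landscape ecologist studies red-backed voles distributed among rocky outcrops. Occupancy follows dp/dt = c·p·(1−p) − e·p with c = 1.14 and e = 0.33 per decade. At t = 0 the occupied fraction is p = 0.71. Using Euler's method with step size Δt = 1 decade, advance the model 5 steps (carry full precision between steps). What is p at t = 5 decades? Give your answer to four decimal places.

Update rule: p ← p + [c·p·(1−p) − e·p]·Δt with Δt = 1.
p: 0.71000 → 0.71043  (Δp = +0.00043)
p: 0.71043 → 0.71051  (Δp = +0.00008)
p: 0.71051 → 0.71052  (Δp = +0.00002)
p: 0.71052 → 0.71053  (Δp = +0.00000)
p: 0.71053 → 0.71053  (Δp = +0.00000)

0.7105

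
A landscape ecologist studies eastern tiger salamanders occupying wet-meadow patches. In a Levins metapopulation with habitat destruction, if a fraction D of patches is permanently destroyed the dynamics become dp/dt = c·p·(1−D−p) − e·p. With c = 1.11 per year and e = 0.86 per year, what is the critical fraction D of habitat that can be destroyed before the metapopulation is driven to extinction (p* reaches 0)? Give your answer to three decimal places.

The nontrivial equilibrium is p* = (1−D) − e/c; extinction occurs when this hits zero.
So D_crit = 1 − e/c = 1 − 0.86/1.11 = 1 − 0.7748 = 0.2252.
Note this equals the original equilibrium occupancy — the Levins extinction-debt result.

0.225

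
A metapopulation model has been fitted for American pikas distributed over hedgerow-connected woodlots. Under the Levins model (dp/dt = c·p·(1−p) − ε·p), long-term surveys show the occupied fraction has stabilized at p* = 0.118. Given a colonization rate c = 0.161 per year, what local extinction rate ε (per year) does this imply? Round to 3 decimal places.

At equilibrium c(1−p*) = ε.
ε = 0.161 × (1 − 0.118) = 0.161 × 0.8820 = 0.1420.

0.142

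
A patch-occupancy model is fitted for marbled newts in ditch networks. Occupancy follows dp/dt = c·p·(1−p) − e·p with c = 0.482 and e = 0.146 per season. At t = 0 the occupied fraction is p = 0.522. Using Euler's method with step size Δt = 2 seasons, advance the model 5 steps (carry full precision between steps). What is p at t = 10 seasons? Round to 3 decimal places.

Update rule: p ← p + [c·p·(1−p) − e·p]·Δt with Δt = 2.
  1  |  dp/dt·Δt = +0.088109  |  p_1 = 0.610109
  2  |  dp/dt·Δt = +0.051160  |  p_2 = 0.661270
  3  |  dp/dt·Δt = +0.022838  |  p_3 = 0.684107
  4  |  dp/dt·Δt = +0.008565  |  p_4 = 0.692673
  5  |  dp/dt·Δt = +0.002953  |  p_5 = 0.695626

0.696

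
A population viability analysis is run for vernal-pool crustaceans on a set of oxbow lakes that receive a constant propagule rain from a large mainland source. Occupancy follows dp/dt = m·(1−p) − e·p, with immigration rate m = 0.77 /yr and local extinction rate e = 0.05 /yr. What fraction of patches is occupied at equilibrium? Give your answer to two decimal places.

Setting dp/dt = 0: m − m·p* = e·p*, so m = (m+e)·p*.
p* = m/(m+e) = 0.77/(0.77+0.05) = 0.77/0.8200 = 0.9390.

0.94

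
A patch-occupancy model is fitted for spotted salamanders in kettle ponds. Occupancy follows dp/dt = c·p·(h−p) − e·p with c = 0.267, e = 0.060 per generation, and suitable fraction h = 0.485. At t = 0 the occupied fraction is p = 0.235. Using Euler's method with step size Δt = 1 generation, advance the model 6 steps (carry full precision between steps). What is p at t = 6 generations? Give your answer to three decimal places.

0.243

Update rule: p ← p + [c·p·(h−p) − e·p]·Δt with Δt = 1.
  1  |  dp/dt·Δt = +0.001586  |  p_1 = 0.236586
  2  |  dp/dt·Δt = +0.001497  |  p_2 = 0.238083
  3  |  dp/dt·Δt = +0.001411  |  p_3 = 0.239494
  4  |  dp/dt·Δt = +0.001329  |  p_4 = 0.240823
  5  |  dp/dt·Δt = +0.001251  |  p_5 = 0.242074
  6  |  dp/dt·Δt = +0.001177  |  p_6 = 0.243251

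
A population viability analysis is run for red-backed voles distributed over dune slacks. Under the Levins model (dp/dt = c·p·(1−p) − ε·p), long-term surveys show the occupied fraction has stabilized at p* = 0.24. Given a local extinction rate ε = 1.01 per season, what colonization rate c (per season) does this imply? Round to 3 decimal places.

At equilibrium c(1−p*) = ε, so c = ε/(1−p*).
c = 1.01/(1 − 0.24) = 1.01/0.7600 = 1.3289.

1.329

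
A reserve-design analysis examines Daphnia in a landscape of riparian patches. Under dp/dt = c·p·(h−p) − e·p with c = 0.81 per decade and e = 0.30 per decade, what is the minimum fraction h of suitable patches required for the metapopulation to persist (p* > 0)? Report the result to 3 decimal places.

p* = h − e/c is positive only when h > e/c.
h_min = e/c = 0.30/0.81 = 0.3704.

0.370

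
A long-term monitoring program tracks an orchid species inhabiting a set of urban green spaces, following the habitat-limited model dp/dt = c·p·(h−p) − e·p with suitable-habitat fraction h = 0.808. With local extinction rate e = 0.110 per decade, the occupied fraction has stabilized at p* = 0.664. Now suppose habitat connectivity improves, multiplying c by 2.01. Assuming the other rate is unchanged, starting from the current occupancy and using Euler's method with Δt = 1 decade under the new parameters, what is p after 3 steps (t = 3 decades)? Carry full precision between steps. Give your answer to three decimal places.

0.736

Balance c(h−p*) = e gives c = e/(0.808 − 0.66400) = 0.110/0.14400 = 0.76389.
Starting from p₀ = 0.66400; update p ← p + (dp/dt)·Δt with the new parameters.
  1  |  dp/dt·Δt = +0.073770  |  p_1 = 0.737770
  2  |  dp/dt·Δt = -0.001600  |  p_2 = 0.736171
  3  |  dp/dt·Δt = +0.000212  |  p_3 = 0.736383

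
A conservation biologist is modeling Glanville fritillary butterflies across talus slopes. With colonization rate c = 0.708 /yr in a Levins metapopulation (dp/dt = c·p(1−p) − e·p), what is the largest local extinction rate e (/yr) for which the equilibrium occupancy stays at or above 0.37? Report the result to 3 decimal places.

0.446

1 − e/c ≥ 0.37 ⇒ e ≤ c(1 − 0.37) = 0.708 × 0.6300.
e_max = 0.4460.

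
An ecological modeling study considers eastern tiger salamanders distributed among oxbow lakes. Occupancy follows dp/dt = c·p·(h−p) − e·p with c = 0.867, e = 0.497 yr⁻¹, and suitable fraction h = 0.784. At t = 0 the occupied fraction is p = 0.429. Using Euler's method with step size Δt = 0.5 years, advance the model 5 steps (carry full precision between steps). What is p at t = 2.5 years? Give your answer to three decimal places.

Update rule: p ← p + [c·p·(h−p) − e·p]·Δt with Δt = 0.5.
t = 0.5: p = 0.42900 + (-0.04059) = 0.38841
t = 1: p = 0.38841 + (-0.02991) = 0.35850
t = 1.5: p = 0.35850 + (-0.02296) = 0.33554
t = 2: p = 0.33554 + (-0.01815) = 0.31739
t = 2.5: p = 0.31739 + (-0.01467) = 0.30272

0.303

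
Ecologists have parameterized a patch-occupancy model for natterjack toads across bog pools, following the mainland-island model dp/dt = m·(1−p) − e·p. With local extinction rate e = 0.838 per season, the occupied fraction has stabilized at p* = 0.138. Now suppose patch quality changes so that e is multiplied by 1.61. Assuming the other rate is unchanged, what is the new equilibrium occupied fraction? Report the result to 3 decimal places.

Balance m(1−p*) = e·p* gives m = e·p*/(1−p*) = 0.838×0.13800/0.86200 = 0.13416.
New p* = m/(m+e) = 0.13416/(0.13416+1.34918) = 0.09044.

0.090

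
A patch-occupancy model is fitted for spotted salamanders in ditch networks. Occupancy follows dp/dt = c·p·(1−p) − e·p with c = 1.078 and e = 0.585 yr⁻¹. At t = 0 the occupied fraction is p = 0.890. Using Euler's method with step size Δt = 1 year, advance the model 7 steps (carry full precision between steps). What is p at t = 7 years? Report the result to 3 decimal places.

0.458

Update rule: p ← p + [c·p·(1−p) − e·p]·Δt with Δt = 1.
t = 1: p = 0.89000 + (-0.41511) = 0.47489
t = 2: p = 0.47489 + (-0.00899) = 0.46590
t = 3: p = 0.46590 + (-0.00430) = 0.46159
t = 4: p = 0.46159 + (-0.00212) = 0.45947
t = 5: p = 0.45947 + (-0.00106) = 0.45841
t = 6: p = 0.45841 + (-0.00053) = 0.45788
t = 7: p = 0.45788 + (-0.00027) = 0.45761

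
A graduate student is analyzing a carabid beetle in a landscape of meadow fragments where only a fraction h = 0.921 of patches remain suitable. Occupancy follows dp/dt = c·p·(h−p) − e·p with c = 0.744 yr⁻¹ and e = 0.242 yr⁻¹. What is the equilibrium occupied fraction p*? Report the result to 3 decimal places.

0.596

Setting dp/dt = 0 and dividing by p* gives c·(h−p*) = e.
So p* = h − e/c = 0.921 − 0.242/0.744 = 0.921 − 0.3253 = 0.5957.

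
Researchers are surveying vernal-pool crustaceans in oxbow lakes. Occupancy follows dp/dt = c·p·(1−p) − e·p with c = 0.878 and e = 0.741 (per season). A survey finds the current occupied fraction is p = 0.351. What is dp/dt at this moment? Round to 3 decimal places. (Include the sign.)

Colonization term: c·p·(1−p) = 0.878×0.351×0.6490 = 0.20001.
Extinction term: e·p = 0.26009.
dp/dt = 0.20001 − 0.26009 = -0.06008.

-0.060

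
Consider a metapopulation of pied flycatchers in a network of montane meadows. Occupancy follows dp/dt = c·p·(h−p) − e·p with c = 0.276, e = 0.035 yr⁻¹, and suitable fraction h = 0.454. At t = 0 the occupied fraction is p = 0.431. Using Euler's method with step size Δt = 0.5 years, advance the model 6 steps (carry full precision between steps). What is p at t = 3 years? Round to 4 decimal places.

Update rule: p ← p + [c·p·(h−p) − e·p]·Δt with Δt = 0.5.
p: 0.43100 → 0.42483  (Δp = -0.00617)
p: 0.42483 → 0.41910  (Δp = -0.00572)
p: 0.41910 → 0.41379  (Δp = -0.00532)
p: 0.41379 → 0.40884  (Δp = -0.00494)
p: 0.40884 → 0.40423  (Δp = -0.00461)
p: 0.40423 → 0.39994  (Δp = -0.00430)

0.3999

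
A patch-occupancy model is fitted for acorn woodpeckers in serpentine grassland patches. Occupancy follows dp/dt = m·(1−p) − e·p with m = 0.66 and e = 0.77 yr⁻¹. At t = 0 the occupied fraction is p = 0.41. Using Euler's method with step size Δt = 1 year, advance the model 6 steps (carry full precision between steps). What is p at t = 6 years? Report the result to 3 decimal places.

0.461

Update rule: p ← p + [m·(1−p) − e·p]·Δt with Δt = 1.
p: 0.41000 → 0.48370  (Δp = +0.07370)
p: 0.48370 → 0.45201  (Δp = -0.03169)
p: 0.45201 → 0.46564  (Δp = +0.01363)
p: 0.46564 → 0.45978  (Δp = -0.00586)
p: 0.45978 → 0.46230  (Δp = +0.00252)
p: 0.46230 → 0.46121  (Δp = -0.00108)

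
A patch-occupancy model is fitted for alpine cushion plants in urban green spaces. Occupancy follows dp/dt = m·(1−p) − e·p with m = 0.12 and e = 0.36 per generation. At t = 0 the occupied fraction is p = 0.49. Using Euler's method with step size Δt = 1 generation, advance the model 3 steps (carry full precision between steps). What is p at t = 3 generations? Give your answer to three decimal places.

Update rule: p ← p + [m·(1−p) − e·p]·Δt with Δt = 1.
p: 0.49000 → 0.37480  (Δp = -0.11520)
p: 0.37480 → 0.31490  (Δp = -0.05990)
p: 0.31490 → 0.28375  (Δp = -0.03115)

0.284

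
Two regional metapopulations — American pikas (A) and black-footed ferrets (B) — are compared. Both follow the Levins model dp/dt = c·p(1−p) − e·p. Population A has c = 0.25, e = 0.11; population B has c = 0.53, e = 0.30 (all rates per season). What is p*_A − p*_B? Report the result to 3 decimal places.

0.126

A: p*_A = 1 − 0.11/0.25 = 0.5600.
B: p*_B = 1 − 0.30/0.53 = 0.4340.
p*_A − p*_B = 0.5600 − 0.4340 = 0.1260.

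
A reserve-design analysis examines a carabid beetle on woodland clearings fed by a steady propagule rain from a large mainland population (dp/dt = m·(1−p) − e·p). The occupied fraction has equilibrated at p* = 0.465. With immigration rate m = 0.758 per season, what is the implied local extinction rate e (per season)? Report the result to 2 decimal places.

At equilibrium m(1−p*) = e·p*, so e = m(1−p*)/p*.
e = 0.758 × 0.5350 / 0.465 = 0.8721.

0.87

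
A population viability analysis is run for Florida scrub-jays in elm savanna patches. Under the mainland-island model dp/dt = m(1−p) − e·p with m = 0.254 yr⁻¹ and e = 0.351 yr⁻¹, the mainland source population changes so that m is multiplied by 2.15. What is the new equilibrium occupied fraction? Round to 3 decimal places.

Before: p* = 0.254/(0.254+0.351) = 0.4198.
After: m = 0.5461, e = 0.351; p* = 0.5461/0.8971 = 0.6087.

0.609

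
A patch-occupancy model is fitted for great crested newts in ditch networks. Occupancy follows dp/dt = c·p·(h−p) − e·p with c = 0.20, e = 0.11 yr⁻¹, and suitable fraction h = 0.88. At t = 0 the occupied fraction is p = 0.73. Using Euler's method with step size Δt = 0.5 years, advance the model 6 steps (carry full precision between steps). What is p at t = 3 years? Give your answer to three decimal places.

Update rule: p ← p + [c·p·(h−p) − e·p]·Δt with Δt = 0.5.
  1  |  dp/dt·Δt = -0.029200  |  p_1 = 0.700800
  2  |  dp/dt·Δt = -0.025986  |  p_2 = 0.674814
  3  |  dp/dt·Δt = -0.023269  |  p_3 = 0.651546
  4  |  dp/dt·Δt = -0.020950  |  p_4 = 0.630596
  5  |  dp/dt·Δt = -0.018955  |  p_5 = 0.611640
  6  |  dp/dt·Δt = -0.017226  |  p_6 = 0.594414

0.594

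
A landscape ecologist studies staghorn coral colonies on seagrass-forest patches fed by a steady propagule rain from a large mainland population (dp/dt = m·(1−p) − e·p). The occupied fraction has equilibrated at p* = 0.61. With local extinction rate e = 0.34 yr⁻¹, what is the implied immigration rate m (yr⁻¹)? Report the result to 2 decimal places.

At equilibrium m(1−p*) = e·p*, so m = e·p*/(1−p*).
m = 0.34 × 0.61 / 0.3900 = 0.2074/0.3900 = 0.5318.

0.53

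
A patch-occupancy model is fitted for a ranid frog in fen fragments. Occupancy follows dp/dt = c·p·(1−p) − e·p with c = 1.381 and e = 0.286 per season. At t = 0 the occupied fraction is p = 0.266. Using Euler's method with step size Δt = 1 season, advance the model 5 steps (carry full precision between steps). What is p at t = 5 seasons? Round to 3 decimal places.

Update rule: p ← p + [c·p·(1−p) − e·p]·Δt with Δt = 1.
t = 1: p = 0.26600 + (+0.19356) = 0.45956
t = 2: p = 0.45956 + (+0.21156) = 0.67111
t = 3: p = 0.67111 + (+0.11288) = 0.78399
t = 4: p = 0.78399 + (+0.00965) = 0.79364
t = 5: p = 0.79364 + (-0.00081) = 0.79283

0.793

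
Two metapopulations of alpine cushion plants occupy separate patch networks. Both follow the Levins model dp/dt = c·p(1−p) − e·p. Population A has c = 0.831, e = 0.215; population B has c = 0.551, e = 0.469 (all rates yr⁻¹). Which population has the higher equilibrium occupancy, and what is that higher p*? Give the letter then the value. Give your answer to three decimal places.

A, 0.741

A: p*_A = 1 − 0.215/0.831 = 0.7413.
B: p*_B = 1 − 0.469/0.551 = 0.1488.
A is higher at 0.7413.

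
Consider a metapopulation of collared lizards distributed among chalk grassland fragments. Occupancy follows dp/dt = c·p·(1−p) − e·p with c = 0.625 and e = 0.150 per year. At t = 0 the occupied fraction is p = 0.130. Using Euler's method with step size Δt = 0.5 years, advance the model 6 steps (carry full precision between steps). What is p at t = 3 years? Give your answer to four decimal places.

0.3383

Update rule: p ← p + [c·p·(1−p) − e·p]·Δt with Δt = 0.5.
step 1: Δp = +0.02559, p = 0.15559
step 2: Δp = +0.02939, p = 0.18498
step 3: Δp = +0.03324, p = 0.21822
step 4: Δp = +0.03695, p = 0.25517
step 5: Δp = +0.04026, p = 0.29542
step 6: Δp = +0.04289, p = 0.33831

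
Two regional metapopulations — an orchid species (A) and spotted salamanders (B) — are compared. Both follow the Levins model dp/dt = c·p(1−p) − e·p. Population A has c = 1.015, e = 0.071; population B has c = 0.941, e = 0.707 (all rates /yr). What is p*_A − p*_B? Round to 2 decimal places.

A: p*_A = 1 − 0.071/1.015 = 0.9300.
B: p*_B = 1 − 0.707/0.941 = 0.2487.
p*_A − p*_B = 0.9300 − 0.2487 = 0.6814.

0.68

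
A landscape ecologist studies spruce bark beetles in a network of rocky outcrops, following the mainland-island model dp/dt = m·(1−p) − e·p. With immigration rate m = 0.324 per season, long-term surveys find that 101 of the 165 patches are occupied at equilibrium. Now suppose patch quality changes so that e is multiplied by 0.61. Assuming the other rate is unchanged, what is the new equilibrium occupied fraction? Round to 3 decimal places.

0.721

Observed p* = 101/165 = 0.61212.
Balance m(1−p*) = e·p* gives e = m(1−p*)/p* = 0.324×0.38788/0.61212 = 0.20531.
New p* = m/(m+e) = 0.32400/(0.32400+0.12524) = 0.72122.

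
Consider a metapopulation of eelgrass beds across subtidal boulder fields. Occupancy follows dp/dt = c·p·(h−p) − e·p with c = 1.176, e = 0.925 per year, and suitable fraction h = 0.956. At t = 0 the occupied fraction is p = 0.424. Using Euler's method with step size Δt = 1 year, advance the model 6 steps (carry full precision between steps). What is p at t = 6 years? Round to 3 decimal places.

Update rule: p ← p + [c·p·(h−p) − e·p]·Δt with Δt = 1.
step 1: Δp = -0.12693, p = 0.29707
step 2: Δp = -0.04459, p = 0.25248
step 3: Δp = -0.02466, p = 0.22782
step 4: Δp = -0.01564, p = 0.21218
step 5: Δp = -0.01067, p = 0.20151
step 6: Δp = -0.00760, p = 0.19391

0.194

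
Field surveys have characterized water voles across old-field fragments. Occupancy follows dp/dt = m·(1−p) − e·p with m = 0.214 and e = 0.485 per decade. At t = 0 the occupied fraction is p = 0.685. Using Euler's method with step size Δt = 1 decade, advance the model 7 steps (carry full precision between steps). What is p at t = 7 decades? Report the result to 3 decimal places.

Update rule: p ← p + [m·(1−p) − e·p]·Δt with Δt = 1.
p: 0.68500 → 0.42019  (Δp = -0.26482)
p: 0.42019 → 0.34048  (Δp = -0.07971)
p: 0.34048 → 0.31648  (Δp = -0.02399)
p: 0.31648 → 0.30926  (Δp = -0.00722)
p: 0.30926 → 0.30709  (Δp = -0.00217)
p: 0.30709 → 0.30643  (Δp = -0.00065)
p: 0.30643 → 0.30624  (Δp = -0.00020)

0.306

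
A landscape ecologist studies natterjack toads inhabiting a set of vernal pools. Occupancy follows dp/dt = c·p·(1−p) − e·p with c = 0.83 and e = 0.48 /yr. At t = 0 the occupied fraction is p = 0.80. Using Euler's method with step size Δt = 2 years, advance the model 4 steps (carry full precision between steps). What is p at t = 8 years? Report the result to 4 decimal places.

Update rule: p ← p + [c·p·(1−p) − e·p]·Δt with Δt = 2.
  1  |  dp/dt·Δt = -0.502400  |  p_1 = 0.297600
  2  |  dp/dt·Δt = +0.061301  |  p_2 = 0.358901
  3  |  dp/dt·Δt = +0.037406  |  p_3 = 0.396307
  4  |  dp/dt·Δt = +0.016696  |  p_4 = 0.413004

0.4130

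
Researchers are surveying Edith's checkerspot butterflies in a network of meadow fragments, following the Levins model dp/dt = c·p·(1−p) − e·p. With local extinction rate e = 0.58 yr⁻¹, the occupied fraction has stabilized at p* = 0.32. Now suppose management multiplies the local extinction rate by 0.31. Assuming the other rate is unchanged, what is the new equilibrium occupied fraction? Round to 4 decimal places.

Balance c(1−p*) = e gives c = e/(1 − 0.32000) = 0.58/0.68000 = 0.85294.
New p* = 1 − e/c = 1 − 0.17980/0.85294 = 0.78920.

0.7892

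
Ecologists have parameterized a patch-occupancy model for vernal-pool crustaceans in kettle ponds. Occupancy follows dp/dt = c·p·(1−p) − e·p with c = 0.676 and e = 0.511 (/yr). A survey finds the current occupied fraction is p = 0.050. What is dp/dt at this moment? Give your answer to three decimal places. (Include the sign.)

Colonization term: c·p·(1−p) = 0.676×0.050×0.9500 = 0.03211.
Extinction term: e·p = 0.02555.
dp/dt = 0.03211 − 0.02555 = 0.00656.

0.007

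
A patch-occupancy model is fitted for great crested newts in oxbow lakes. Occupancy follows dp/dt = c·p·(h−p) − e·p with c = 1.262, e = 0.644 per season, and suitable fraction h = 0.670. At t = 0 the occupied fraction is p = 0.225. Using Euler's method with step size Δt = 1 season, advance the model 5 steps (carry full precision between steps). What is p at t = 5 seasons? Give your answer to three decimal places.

Update rule: p ← p + [c·p·(h−p) − e·p]·Δt with Δt = 1.
  1  |  dp/dt·Δt = -0.018542  |  p_1 = 0.206458
  2  |  dp/dt·Δt = -0.012183  |  p_2 = 0.194275
  3  |  dp/dt·Δt = -0.008477  |  p_3 = 0.185798
  4  |  dp/dt·Δt = -0.006120  |  p_4 = 0.179678
  5  |  dp/dt·Δt = -0.004530  |  p_5 = 0.175148

0.175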